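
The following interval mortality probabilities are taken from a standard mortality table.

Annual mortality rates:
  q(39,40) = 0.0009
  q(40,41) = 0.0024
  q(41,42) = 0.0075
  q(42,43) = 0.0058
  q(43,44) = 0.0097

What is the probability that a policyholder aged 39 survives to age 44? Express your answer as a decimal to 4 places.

0.9739

Chaining the interval survival probabilities: (1 − 0.0009) × (1 − 0.0024) × (1 − 0.0075) × (1 − 0.0058) × (1 − 0.0097).
= 0.9991 × 0.9976 × 0.9925 × 0.9942 × 0.9903 = 0.973950.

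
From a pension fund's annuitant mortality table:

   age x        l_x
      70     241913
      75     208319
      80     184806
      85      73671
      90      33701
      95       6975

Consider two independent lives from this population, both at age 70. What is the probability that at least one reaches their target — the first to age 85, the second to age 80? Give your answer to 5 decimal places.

0.83583

p₁ = l_85/l_70 = 73671/241913 = 0.304535; p₂ = l_80/l_70 = 184806/241913 = 0.763936.
P(at least one) = 1 − (1−p₁)(1−p₂) = 1 − 0.695465 × 0.236064 = 0.835826.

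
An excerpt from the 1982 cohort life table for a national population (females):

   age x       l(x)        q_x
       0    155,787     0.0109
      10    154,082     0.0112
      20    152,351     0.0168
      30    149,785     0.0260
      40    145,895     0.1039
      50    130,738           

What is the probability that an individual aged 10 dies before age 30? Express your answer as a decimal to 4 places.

0.0279

P(die before 30 | alive at 10) = 1 − l(30)/l(10) = 1 − 149,785/154,082 = (4,297)/154,082 = 0.027888.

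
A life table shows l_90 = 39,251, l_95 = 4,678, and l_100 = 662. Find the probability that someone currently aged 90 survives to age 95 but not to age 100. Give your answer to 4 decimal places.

This is the probability of reaching 95 but not 100, conditional on being alive at 90: (l_95 − l_100) / l_90.
= (4,678 − 662) / 39,251 = 4,016 / 39,251 = 0.102316.

0.1023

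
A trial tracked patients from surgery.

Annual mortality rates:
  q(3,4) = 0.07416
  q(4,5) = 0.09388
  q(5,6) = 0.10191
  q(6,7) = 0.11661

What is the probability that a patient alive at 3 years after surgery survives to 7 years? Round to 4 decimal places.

P(survive 3→7) = (1 − 0.07416) × (1 − 0.09388) × (1 − 0.10191) × (1 − 0.11661).
= 0.92584 × 0.90612 × 0.89809 × 0.88339 = 0.665570.

0.6656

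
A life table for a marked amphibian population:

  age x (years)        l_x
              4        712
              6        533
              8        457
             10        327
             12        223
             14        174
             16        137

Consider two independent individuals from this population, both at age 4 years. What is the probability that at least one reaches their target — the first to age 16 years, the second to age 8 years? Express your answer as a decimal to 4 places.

0.7108

p₁ = l_16/l_4 = 137/712 = 0.192416; p₂ = l_8/l_4 = 457/712 = 0.641854.
P(at least one) = 1 − (1−p₁)(1−p₂) = 1 − 0.807584 × 0.358146 = 0.710767.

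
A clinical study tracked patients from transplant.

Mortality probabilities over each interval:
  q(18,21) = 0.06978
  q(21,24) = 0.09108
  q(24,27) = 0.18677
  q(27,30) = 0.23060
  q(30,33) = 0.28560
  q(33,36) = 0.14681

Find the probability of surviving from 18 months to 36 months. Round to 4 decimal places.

0.3225

Chaining the interval survival probabilities: (1 − 0.06978) × (1 − 0.09108) × (1 − 0.18677) × (1 − 0.23060) × (1 − 0.28560) × (1 − 0.14681).
= 0.93022 × 0.90892 × 0.81323 × 0.76940 × 0.71440 × 0.85319 = 0.322451.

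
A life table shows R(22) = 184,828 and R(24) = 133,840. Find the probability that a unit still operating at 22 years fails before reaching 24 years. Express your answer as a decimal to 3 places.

P(fail before 24 | operational at 22) = 1 − R(24)/R(22) = 1 − 133,840/184,828 = (50,988)/184,828 = 0.275867.

0.276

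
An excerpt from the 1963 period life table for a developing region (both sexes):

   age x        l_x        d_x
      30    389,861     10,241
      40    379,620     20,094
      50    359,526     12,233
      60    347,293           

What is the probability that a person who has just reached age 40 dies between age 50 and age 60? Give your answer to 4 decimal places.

We want 10|10q40 = (l_50 − l_60)/l_40.
This is the probability of reaching 50 but not 60, conditional on being alive at 40: (l_50 − l_60) / l_40.
= (359,526 − 347,293) / 379,620 = 12,233 / 379,620 = 0.032224.

0.0322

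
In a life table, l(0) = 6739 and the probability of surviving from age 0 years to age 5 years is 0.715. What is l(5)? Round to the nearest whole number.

l(5) = l(0) × p = 6739 × 0.715 = 4818.

4818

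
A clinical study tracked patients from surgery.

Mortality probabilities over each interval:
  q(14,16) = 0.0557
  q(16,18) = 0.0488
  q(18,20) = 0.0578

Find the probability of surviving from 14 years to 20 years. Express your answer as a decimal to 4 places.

The overall survival probability is (1 − 0.0557) × (1 − 0.0488) × (1 − 0.0578).
= 0.9443 × 0.9512 × 0.9422 = 0.846301.

0.8463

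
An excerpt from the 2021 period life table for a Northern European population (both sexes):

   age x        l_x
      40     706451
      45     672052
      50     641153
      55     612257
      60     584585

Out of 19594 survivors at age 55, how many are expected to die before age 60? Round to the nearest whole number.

886

The relevant probability is 1 − 584585/612257 = 0.045197.
Expected number = 19594 × 0.045197 = 886.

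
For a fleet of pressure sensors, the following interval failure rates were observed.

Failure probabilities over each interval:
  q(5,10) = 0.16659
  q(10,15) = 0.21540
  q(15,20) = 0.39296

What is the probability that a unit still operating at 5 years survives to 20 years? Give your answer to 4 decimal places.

0.3969

Survival from 5 to 20 is the product of surviving each interval: (1 − 0.16659) × (1 − 0.21540) × (1 − 0.39296).
= 0.83341 × 0.78460 × 0.60704 = 0.396940.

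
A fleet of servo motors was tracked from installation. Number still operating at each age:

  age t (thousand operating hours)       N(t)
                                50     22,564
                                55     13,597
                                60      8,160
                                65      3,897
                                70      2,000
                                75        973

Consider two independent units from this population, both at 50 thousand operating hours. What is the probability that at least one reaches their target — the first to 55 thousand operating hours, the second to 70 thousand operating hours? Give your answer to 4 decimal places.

p₁ = N(55)/N(50) = 13,597/22,564 = 0.602597; p₂ = N(70)/N(50) = 2,000/22,564 = 0.088637.
P(at least one) = 1 − (1−p₁)(1−p₂) = 1 − 0.397403 × 0.911363 = 0.637822.

0.6378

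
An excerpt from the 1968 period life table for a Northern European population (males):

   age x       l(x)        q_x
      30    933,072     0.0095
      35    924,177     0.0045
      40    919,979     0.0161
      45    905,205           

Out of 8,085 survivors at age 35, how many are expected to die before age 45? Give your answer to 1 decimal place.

The relevant probability is 1 − 905,205/924,177 = 0.020529.
Expected number = 8,085 × 0.020529 = 166.0.

166.0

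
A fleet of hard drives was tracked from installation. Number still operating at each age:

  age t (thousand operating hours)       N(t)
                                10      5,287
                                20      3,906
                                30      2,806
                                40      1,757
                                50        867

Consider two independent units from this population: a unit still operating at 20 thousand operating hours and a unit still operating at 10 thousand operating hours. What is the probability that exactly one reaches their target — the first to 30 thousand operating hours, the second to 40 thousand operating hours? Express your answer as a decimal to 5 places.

0.57323

p₁ = N(30)/N(20) = 2,806/3,906 = 0.718382; p₂ = N(40)/N(10) = 1,757/5,287 = 0.332325.
P(exactly one) = p₁(1−p₂) + (1−p₁)p₂ = 0.479646 + 0.093589 = 0.573234.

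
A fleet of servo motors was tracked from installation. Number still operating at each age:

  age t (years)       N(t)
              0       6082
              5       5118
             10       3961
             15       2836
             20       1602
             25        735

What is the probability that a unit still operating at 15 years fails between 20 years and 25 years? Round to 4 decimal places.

This is the probability of reaching 20 but not 25, conditional on being operational at 15: (N(20) − N(25)) / N(15).
= (1602 − 735) / 2836 = 867 / 2836 = 0.305712.

0.3057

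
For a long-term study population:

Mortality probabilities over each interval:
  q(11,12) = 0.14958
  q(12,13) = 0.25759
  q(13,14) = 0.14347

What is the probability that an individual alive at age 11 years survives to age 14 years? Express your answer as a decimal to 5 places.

Survival from 11 to 14 is the product of surviving each interval: (1 − 0.14958) × (1 − 0.25759) × (1 − 0.14347).
= 0.85042 × 0.74241 × 0.85653 = 0.540779.

0.54078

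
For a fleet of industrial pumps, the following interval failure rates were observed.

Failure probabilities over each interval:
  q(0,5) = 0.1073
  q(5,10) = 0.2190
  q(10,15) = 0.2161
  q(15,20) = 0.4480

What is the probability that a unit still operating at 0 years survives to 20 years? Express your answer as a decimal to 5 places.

Survival from 0 to 20 is the product of surviving each interval: (1 − 0.1073) × (1 − 0.2190) × (1 − 0.2161) × (1 − 0.4480).
= 0.8927 × 0.7810 × 0.7839 × 0.5520 = 0.301687.

0.30169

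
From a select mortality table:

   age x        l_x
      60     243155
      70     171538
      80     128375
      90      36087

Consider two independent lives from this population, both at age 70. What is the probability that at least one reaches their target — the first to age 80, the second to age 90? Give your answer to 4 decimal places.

p₁ = l_80/l_70 = 128375/171538 = 0.748376; p₂ = l_90/l_70 = 36087/171538 = 0.210373.
P(at least one) = 1 − (1−p₁)(1−p₂) = 1 − 0.251624 × 0.789627 = 0.801311.

0.8013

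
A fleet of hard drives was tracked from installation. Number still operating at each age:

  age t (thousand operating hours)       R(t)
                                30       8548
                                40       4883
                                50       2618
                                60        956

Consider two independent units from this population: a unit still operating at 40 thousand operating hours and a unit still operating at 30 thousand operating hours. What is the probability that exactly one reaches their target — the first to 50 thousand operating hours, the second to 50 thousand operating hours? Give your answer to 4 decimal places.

p₁ = R(50)/R(40) = 2618/4883 = 0.536146; p₂ = R(50)/R(30) = 2618/8548 = 0.306270.
P(exactly one) = p₁(1−p₂) + (1−p₁)p₂ = 0.371941 + 0.142065 = 0.514005.

0.5140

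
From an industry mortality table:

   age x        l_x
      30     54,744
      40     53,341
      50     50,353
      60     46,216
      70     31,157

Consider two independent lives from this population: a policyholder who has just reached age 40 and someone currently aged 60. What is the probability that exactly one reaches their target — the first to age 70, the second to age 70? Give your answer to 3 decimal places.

p₁ = l_70/l_40 = 31,157/53,341 = 0.584110; p₂ = l_70/l_60 = 31,157/46,216 = 0.674160.
P(exactly one) = p₁(1−p₂) + (1−p₁)p₂ = 0.190326 + 0.280376 = 0.470703.

0.471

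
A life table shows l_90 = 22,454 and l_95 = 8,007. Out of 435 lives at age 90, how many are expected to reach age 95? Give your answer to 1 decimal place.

155.1

The relevant probability is 8,007/22,454 = 0.356596.
Expected number = 435 × 0.356596 = 155.1.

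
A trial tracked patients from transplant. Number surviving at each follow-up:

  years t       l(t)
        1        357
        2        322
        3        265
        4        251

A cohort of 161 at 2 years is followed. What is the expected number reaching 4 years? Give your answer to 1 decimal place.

The relevant probability is 251/322 = 0.779503.
Expected number = 161 × 0.779503 = 125.5.

125.5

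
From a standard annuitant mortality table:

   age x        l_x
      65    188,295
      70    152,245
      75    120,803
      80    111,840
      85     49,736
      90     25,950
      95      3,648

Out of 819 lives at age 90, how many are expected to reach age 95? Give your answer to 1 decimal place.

115.1

The relevant probability is 3,648/25,950 = 0.140578.
Expected number = 819 × 0.140578 = 115.1.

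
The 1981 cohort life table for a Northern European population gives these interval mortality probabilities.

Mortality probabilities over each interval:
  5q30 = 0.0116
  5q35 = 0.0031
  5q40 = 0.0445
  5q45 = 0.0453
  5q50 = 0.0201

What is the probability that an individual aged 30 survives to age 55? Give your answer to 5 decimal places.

0.88077

The overall survival probability is (1 − 0.0116) × (1 − 0.0031) × (1 − 0.0445) × (1 − 0.0453) × (1 − 0.0201).
= 0.9884 × 0.9969 × 0.9555 × 0.9547 × 0.9799 = 0.880772.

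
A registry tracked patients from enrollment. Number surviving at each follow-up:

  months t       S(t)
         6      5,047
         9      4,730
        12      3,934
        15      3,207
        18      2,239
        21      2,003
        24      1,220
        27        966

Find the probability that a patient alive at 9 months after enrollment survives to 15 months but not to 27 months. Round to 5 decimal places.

0.47378

This is the probability of reaching 15 but not 27, conditional on being alive at 9: (S(15) − S(27)) / S(9).
= (3,207 − 966) / 4,730 = 2,241 / 4,730 = 0.473784.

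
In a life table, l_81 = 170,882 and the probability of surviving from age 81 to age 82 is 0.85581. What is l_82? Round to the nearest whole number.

146243

l_82 = l_81 × p = 170,882 × 0.85581 = 146243.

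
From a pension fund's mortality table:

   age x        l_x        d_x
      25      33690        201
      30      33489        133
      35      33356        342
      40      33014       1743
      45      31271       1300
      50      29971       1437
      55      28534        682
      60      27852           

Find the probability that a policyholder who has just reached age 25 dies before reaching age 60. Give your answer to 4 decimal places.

0.1733

P(die before 60 | alive at 25) = 1 − l_60/l_25 = 1 − 27852/33690 = (5838)/33690 = 0.173286.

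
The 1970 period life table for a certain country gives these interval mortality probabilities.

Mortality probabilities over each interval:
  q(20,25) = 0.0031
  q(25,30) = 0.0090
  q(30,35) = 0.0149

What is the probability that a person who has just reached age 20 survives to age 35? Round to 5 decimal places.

Chaining the interval survival probabilities: (1 − 0.0031) × (1 − 0.0090) × (1 − 0.0149).
= 0.9969 × 0.9910 × 0.9851 = 0.973208.

0.97321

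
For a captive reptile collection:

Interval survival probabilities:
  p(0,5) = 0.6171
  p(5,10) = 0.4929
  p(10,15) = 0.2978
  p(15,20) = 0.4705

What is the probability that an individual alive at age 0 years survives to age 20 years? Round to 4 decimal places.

0.0426

P(survive 0→20) = 0.6171 × 0.4929 × 0.2978 × 0.4705.
= 0.042619.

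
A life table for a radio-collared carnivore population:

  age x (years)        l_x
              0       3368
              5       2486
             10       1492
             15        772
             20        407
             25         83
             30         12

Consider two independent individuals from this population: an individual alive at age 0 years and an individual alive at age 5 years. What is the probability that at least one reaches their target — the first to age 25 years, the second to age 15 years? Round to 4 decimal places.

p₁ = l_25/l_0 = 83/3368 = 0.024644; p₂ = l_15/l_5 = 772/2486 = 0.310539.
P(at least one) = 1 − (1−p₁)(1−p₂) = 1 − 0.975356 × 0.689461 = 0.327530.

0.3275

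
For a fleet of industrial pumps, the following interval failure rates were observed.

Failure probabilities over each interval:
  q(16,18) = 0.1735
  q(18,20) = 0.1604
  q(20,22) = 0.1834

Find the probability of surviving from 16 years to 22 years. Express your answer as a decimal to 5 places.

P(survive 16→22) = (1 − 0.1735) × (1 − 0.1604) × (1 − 0.1834).
= 0.8265 × 0.8396 × 0.8166 = 0.566663.

0.56666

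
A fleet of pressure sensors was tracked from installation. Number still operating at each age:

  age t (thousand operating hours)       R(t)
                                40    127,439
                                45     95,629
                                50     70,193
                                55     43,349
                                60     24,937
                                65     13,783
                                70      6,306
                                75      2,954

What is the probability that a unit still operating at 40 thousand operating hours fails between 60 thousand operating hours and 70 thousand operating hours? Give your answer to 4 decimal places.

0.1462

This is the probability of reaching 60 but not 70, conditional on being operational at 40: (R(60) − R(70)) / R(40).
= (24,937 − 6,306) / 127,439 = 18,631 / 127,439 = 0.146195.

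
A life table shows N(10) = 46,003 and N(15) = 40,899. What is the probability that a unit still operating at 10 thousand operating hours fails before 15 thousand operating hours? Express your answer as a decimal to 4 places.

0.1109

P(fail before 15 | operational at 10) = 1 − N(15)/N(10) = 1 − 40,899/46,003 = (5,104)/46,003 = 0.110949.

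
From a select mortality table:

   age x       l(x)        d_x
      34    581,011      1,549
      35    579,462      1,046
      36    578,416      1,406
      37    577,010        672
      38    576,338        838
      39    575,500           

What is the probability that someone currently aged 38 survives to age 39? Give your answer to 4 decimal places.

The conditional survival probability is l(39)/l(38) = 575,500/576,338 = 0.998546.

0.9985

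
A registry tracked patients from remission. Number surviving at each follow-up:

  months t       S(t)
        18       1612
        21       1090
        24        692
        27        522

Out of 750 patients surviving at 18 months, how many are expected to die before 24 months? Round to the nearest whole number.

The relevant probability is 1 − 692/1612 = 0.570720.
Expected number = 750 × 0.570720 = 428.

428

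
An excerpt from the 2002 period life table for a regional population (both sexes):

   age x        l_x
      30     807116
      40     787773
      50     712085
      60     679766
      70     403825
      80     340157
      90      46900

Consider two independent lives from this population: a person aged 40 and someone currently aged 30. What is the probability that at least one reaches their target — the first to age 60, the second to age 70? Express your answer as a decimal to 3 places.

p₁ = l_60/l_40 = 679766/787773 = 0.862896; p₂ = l_70/l_30 = 403825/807116 = 0.500331.
P(at least one) = 1 − (1−p₁)(1−p₂) = 1 − 0.137104 × 0.499669 = 0.931493.

0.931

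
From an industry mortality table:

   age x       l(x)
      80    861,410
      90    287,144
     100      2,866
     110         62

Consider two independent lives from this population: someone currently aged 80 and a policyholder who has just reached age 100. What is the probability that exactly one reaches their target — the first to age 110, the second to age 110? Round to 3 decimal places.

0.022

p₁ = l(110)/l(80) = 62/861,410 = 0.000072; p₂ = l(110)/l(100) = 62/2,866 = 0.021633.
P(exactly one) = p₁(1−p₂) + (1−p₁)p₂ = 0.000070 + 0.021631 = 0.021702.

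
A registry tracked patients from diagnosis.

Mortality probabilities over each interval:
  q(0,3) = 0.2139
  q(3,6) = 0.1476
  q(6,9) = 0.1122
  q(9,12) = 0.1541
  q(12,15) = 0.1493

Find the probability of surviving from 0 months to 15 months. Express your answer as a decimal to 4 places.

Survival from 0 to 15 is the product of surviving each interval: (1 − 0.2139) × (1 − 0.1476) × (1 − 0.1122) × (1 − 0.1541) × (1 − 0.1493).
= 0.7861 × 0.8524 × 0.8878 × 0.8459 × 0.8507 = 0.428087.

0.4281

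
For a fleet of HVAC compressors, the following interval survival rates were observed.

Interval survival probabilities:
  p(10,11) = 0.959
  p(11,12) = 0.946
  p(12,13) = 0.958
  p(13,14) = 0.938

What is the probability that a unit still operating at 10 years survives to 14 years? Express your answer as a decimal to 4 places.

0.8152

Survival from 10 to 14 is the product of surviving each interval: 0.959 × 0.946 × 0.958 × 0.938.
= 0.815226.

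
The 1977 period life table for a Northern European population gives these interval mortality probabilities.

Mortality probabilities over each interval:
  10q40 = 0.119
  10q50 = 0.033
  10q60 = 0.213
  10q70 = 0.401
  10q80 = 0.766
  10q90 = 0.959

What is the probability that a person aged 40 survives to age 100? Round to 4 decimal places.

Survival from 40 to 100 is the product of surviving each interval: (1 − 0.119) × (1 − 0.033) × (1 − 0.213) × (1 − 0.401) × (1 − 0.766) × (1 − 0.959).
= 0.881 × 0.967 × 0.787 × 0.599 × 0.234 × 0.041 = 0.003853.

0.0039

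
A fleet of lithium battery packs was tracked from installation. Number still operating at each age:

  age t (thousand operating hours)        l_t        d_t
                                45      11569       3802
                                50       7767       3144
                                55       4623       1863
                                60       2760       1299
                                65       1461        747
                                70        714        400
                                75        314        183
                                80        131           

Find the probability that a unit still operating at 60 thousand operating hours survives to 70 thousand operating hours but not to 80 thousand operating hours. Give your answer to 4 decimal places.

This is the probability of reaching 70 but not 80, conditional on being operational at 60: (l_70 − l_80) / l_60.
= (714 − 131) / 2760 = 583 / 2760 = 0.211232.

0.2112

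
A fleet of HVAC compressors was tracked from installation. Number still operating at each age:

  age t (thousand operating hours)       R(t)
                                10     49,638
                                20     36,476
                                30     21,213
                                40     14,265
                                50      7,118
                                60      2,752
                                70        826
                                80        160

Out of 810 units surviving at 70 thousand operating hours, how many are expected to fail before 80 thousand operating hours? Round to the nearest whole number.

653

The relevant probability is 1 − 160/826 = 0.806295.
Expected number = 810 × 0.806295 = 653.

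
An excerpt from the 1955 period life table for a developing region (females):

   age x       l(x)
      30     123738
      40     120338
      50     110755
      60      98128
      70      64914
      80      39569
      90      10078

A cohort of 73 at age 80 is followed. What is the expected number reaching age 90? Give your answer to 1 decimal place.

18.6

The relevant probability is 10078/39569 = 0.254694.
Expected number = 73 × 0.254694 = 18.6.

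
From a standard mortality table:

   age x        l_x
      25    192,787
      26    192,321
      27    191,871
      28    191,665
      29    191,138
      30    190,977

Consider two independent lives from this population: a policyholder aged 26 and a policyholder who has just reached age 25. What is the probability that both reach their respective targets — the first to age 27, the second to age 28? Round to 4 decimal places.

p₁ = l_27/l_26 = 191,871/192,321 = 0.997660; p₂ = l_28/l_25 = 191,665/192,787 = 0.994180.
P(both) = p₁ × p₂ = 0.997660 × 0.994180 = 0.991854.

0.9919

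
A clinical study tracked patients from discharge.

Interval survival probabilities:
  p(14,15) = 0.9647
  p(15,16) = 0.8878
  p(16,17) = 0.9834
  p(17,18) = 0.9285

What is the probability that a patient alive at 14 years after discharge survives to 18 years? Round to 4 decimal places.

Survival from 14 to 18 is the product of surviving each interval: 0.9647 × 0.8878 × 0.9834 × 0.9285.
= 0.782023.

0.7820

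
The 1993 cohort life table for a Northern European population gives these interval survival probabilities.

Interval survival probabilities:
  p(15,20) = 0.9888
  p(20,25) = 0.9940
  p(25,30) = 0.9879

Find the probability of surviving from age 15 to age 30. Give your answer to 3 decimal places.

P(survive 15→30) = 0.9888 × 0.9940 × 0.9879.
= 0.970975.

0.971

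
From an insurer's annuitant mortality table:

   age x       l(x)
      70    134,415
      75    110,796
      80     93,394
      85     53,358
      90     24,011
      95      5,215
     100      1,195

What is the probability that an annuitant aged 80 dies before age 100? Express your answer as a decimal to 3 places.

P(die before 100 | alive at 80) = 1 − l(100)/l(80) = 1 − 1,195/93,394 = (92,199)/93,394 = 0.987205.

0.987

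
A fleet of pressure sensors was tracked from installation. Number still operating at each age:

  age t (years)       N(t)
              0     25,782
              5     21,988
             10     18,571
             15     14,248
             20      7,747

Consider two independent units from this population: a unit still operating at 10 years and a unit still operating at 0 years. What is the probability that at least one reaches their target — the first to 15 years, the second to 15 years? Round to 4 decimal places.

p₁ = N(15)/N(10) = 14,248/18,571 = 0.767218; p₂ = N(15)/N(0) = 14,248/25,782 = 0.552634.
P(at least one) = 1 − (1−p₁)(1−p₂) = 1 − 0.232782 × 0.447366 = 0.895861.

0.8959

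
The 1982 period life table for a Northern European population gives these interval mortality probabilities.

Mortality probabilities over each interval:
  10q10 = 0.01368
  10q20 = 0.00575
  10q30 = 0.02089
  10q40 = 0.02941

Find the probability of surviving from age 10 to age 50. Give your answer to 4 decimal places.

Survival from 10 to 50 is the product of surviving each interval: (1 − 0.01368) × (1 − 0.00575) × (1 − 0.02089) × (1 − 0.02941).
= 0.98632 × 0.99425 × 0.97911 × 0.97059 = 0.931925.

0.9319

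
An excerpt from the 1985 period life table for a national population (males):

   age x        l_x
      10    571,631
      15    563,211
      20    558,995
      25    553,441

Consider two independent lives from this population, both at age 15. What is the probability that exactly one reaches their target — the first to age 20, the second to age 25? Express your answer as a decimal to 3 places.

0.025

p₁ = l_20/l_15 = 558,995/563,211 = 0.992514; p₂ = l_25/l_15 = 553,441/563,211 = 0.982653.
P(exactly one) = p₁(1−p₂) + (1−p₁)p₂ = 0.017217 + 0.007356 = 0.024573.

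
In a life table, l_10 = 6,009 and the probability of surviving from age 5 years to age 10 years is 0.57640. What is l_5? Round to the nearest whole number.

l_5 = l_10 / p = 6,009 / 0.57640 = 10425.

10425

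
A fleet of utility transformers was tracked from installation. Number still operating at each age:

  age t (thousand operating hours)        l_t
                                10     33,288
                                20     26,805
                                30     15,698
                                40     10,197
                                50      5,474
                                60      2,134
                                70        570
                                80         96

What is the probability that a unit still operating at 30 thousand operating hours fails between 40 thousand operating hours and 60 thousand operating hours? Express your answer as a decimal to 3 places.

This is the probability of reaching 40 but not 60, conditional on being operational at 30: (l_40 − l_60) / l_30.
= (10,197 − 2,134) / 15,698 = 8,063 / 15,698 = 0.513632.

0.514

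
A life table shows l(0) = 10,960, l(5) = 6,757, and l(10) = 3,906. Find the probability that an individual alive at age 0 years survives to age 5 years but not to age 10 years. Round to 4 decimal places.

This is the probability of reaching 5 but not 10, conditional on being alive at 0: (l(5) − l(10)) / l(0).
= (6,757 − 3,906) / 10,960 = 2,851 / 10,960 = 0.260128.

0.2601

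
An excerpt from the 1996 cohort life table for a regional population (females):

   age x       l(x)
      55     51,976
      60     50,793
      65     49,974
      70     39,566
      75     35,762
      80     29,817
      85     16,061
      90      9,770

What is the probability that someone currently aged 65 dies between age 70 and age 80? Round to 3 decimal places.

0.195

This is the probability of reaching 70 but not 80, conditional on being alive at 65: (l(70) − l(80)) / l(65).
= (39,566 − 29,817) / 49,974 = 9,749 / 49,974 = 0.195081.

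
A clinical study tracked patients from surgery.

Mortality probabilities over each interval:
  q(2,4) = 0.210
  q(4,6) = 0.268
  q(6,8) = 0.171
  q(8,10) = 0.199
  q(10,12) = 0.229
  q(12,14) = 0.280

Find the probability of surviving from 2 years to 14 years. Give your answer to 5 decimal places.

0.21316

Survival from 2 to 14 is the product of surviving each interval: (1 − 0.210) × (1 − 0.268) × (1 − 0.171) × (1 − 0.199) × (1 − 0.229) × (1 − 0.280).
= 0.790 × 0.732 × 0.829 × 0.801 × 0.771 × 0.720 = 0.213163.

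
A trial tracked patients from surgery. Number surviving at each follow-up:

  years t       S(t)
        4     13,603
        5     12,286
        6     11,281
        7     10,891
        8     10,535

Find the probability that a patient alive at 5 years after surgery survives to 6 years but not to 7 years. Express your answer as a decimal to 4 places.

0.0317

This is the probability of reaching 6 but not 7, conditional on being alive at 5: (S(6) − S(7)) / S(5).
= (11,281 − 10,891) / 12,286 = 390 / 12,286 = 0.031743.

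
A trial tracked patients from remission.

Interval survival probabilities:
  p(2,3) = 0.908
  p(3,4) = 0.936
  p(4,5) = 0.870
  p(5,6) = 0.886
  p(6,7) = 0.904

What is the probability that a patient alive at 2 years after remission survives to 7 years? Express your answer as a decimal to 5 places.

Chaining the interval survival probabilities: 0.908 × 0.936 × 0.870 × 0.886 × 0.904.
= 0.592220.

0.59222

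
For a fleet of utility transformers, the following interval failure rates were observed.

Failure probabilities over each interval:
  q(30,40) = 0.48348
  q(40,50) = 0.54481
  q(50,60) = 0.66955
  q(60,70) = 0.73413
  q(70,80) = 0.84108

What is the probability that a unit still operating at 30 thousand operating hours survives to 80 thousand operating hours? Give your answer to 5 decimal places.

The overall survival probability is (1 − 0.48348) × (1 − 0.54481) × (1 − 0.66955) × (1 − 0.73413) × (1 − 0.84108).
= 0.51652 × 0.45519 × 0.33045 × 0.26587 × 0.15892 = 0.003283.

0.00328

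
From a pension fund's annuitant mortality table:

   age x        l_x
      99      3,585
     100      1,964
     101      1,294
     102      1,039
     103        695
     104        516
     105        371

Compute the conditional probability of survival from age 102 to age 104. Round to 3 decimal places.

0.497

We want 2p102 = l_104/l_102.
The conditional survival probability is l_104/l_102 = 516/1,039 = 0.496631.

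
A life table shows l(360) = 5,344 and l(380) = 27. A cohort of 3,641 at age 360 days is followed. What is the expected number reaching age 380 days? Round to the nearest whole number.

18

The relevant probability is 27/5,344 = 0.005052.
Expected number = 3,641 × 0.005052 = 18.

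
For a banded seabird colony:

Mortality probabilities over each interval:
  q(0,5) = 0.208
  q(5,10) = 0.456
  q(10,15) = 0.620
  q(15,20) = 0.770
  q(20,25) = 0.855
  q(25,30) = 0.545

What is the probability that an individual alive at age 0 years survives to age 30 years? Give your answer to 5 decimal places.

0.00248

Survival from 0 to 30 is the product of surviving each interval: (1 − 0.208) × (1 − 0.456) × (1 − 0.620) × (1 − 0.770) × (1 − 0.855) × (1 − 0.545).
= 0.792 × 0.544 × 0.380 × 0.230 × 0.145 × 0.455 = 0.002484.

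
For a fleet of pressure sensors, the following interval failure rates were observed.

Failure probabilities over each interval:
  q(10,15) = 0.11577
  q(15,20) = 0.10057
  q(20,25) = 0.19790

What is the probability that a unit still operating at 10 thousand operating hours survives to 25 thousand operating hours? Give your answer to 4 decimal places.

0.6379

Survival from 10 to 25 is the product of surviving each interval: (1 − 0.11577) × (1 − 0.10057) × (1 − 0.19790).
= 0.88423 × 0.89943 × 0.80210 = 0.637913.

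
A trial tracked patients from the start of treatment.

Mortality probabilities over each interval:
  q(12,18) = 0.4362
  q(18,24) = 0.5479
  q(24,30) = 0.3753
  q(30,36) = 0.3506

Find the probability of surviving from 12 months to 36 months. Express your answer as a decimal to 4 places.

0.1034

Survival from 12 to 36 is the product of surviving each interval: (1 − 0.4362) × (1 − 0.5479) × (1 − 0.3753) × (1 − 0.3506).
= 0.5638 × 0.4521 × 0.6247 × 0.6494 = 0.103405.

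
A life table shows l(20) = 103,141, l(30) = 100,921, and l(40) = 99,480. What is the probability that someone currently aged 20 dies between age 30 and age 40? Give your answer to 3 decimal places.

This is the probability of reaching 30 but not 40, conditional on being alive at 20: (l(30) − l(40)) / l(20).
= (100,921 − 99,480) / 103,141 = 1,441 / 103,141 = 0.013971.

0.014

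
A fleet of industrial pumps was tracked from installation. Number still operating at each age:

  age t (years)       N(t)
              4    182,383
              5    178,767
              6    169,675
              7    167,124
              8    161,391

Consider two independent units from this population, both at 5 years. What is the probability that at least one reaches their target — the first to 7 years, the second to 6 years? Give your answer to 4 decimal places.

p₁ = N(7)/N(5) = 167,124/178,767 = 0.934871; p₂ = N(6)/N(5) = 169,675/178,767 = 0.949141.
P(at least one) = 1 − (1−p₁)(1−p₂) = 1 − 0.065129 × 0.050859 = 0.996688.

0.9967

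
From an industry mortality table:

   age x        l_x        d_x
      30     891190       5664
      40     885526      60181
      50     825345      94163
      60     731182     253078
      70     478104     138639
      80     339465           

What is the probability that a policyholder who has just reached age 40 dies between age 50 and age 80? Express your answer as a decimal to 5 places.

This is the probability of reaching 50 but not 80, conditional on being alive at 40: (l_50 − l_80) / l_40.
= (825345 − 339465) / 885526 = 485880 / 885526 = 0.548691.

0.54869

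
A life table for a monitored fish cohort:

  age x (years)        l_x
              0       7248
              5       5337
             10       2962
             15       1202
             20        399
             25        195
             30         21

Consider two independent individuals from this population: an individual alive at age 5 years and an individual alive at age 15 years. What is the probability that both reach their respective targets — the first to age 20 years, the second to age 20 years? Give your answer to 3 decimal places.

0.025

p₁ = l_20/l_5 = 399/5337 = 0.074761; p₂ = l_20/l_15 = 399/1202 = 0.331947.
P(both) = p₁ × p₂ = 0.074761 × 0.331947 = 0.024817.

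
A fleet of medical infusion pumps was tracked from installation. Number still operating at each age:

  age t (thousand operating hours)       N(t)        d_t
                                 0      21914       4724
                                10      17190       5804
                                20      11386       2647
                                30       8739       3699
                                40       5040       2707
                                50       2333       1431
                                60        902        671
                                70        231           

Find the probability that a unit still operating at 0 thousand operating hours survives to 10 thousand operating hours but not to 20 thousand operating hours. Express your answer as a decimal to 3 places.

0.265

This is the probability of reaching 10 but not 20, conditional on being operational at 0: (N(10) − N(20)) / N(0).
= (17190 − 11386) / 21914 = 5804 / 21914 = 0.264854.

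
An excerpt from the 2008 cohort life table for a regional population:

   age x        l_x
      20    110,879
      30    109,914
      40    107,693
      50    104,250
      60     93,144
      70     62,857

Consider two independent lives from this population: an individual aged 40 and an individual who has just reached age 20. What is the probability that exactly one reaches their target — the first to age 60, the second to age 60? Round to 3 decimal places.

0.252

p₁ = l_60/l_40 = 93,144/107,693 = 0.864903; p₂ = l_60/l_20 = 93,144/110,879 = 0.840051.
P(exactly one) = p₁(1−p₂) + (1−p₁)p₂ = 0.138340 + 0.113488 = 0.251829.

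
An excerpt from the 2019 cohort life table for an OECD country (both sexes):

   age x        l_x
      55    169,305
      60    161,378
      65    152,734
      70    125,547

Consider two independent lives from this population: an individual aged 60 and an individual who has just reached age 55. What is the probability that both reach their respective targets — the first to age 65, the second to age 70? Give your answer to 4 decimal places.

0.7018

p₁ = l_65/l_60 = 152,734/161,378 = 0.946436; p₂ = l_70/l_55 = 125,547/169,305 = 0.741543.
P(both) = p₁ × p₂ = 0.946436 × 0.741543 = 0.701823.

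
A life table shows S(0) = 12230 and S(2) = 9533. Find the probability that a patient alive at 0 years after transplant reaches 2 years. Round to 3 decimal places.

The conditional survival probability is S(2)/S(0) = 9533/12230 = 0.779477.

0.779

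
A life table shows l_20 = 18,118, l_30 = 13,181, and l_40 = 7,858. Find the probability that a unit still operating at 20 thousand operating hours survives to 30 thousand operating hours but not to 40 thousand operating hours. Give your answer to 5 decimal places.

0.29380

This is the probability of reaching 30 but not 40, conditional on being operational at 20: (l_30 − l_40) / l_20.
= (13,181 − 7,858) / 18,118 = 5,323 / 18,118 = 0.293796.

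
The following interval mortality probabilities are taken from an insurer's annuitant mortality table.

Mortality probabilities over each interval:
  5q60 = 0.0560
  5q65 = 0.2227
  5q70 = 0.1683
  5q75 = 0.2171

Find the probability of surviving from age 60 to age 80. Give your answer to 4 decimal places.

Survival from 60 to 80 is the product of surviving each interval: (1 − 0.0560) × (1 − 0.2227) × (1 − 0.1683) × (1 − 0.2171).
= 0.9440 × 0.7773 × 0.8317 × 0.7829 = 0.477786.

0.4778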